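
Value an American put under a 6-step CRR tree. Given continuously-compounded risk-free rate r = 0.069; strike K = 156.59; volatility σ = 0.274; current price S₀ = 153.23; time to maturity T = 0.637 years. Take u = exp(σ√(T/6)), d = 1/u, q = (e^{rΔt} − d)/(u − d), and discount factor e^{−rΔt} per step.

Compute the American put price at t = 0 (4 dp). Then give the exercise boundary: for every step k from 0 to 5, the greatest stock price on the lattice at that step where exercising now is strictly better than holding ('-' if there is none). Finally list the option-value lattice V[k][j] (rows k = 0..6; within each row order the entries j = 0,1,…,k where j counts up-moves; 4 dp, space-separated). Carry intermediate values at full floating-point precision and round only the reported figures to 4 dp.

price = 12.5017
boundary = - - 128.1734 117.2263 128.1734 140.1428
tree:
12.5017
19.2182 6.4496
28.4166 10.9594 2.3584
39.3637 18.0458 4.5424 0.3662
49.3759 28.4166 8.6829 0.7666 0.0000
58.5329 39.3637 16.4472 1.6050 0.0000 0.0000
66.9078 49.3759 28.4166 3.3600 0.0000 0.0000 0.0000

Δt=0.10617, u=1.09338, d=0.91459, q=0.51882, disc=e^(-rΔt)=0.99270
k=6 terminal: V=max(K-S,0) → 66.9078 49.3759 28.4166 3.3600 0.0000 0.0000 0.0000
k=5: j=0 S=98.0571 intr=58.5329 cont=57.3900 V=58.5329[EX]; j=1 S=117.2263 intr=39.3637 cont=38.2208 V=39.3637[EX]; j=2 S=140.1428 intr=16.4472 cont=15.3043 V=16.4472[EX]; j=3 S=167.5393 intr=0.0000 cont=1.6050 V=1.6050[hold]; j=4 S=200.2916 intr=0.0000 cont=0.0000 V=0.0000[hold]; j=5 S=239.4466 intr=0.0000 cont=0.0000 V=0.0000[hold]  S*(5)=140.1428
k=4: j=0 S=107.2141 intr=49.3759 cont=48.2330 V=49.3759[EX]; j=1 S=128.1734 intr=28.4166 cont=27.2737 V=28.4166[EX]; j=2 S=153.2300 intr=3.3600 cont=8.6829 V=8.6829[hold]; j=3 S=183.1849 intr=0.0000 cont=0.7666 V=0.7666[hold]; j=4 S=218.9957 intr=0.0000 cont=0.0000 V=0.0000[hold]  S*(4)=128.1734
k=3: j=0 S=117.2263 intr=39.3637 cont=38.2208 V=39.3637[EX]; j=1 S=140.1428 intr=16.4472 cont=18.0458 V=18.0458[hold]; j=2 S=167.5393 intr=0.0000 cont=4.5424 V=4.5424[hold]; j=3 S=200.2916 intr=0.0000 cont=0.3662 V=0.3662[hold]  S*(3)=117.2263
k=2: j=0 S=128.1734 intr=28.4166 cont=28.0970 V=28.4166[EX]; j=1 S=153.2300 intr=3.3600 cont=10.9594 V=10.9594[hold]; j=2 S=183.1849 intr=0.0000 cont=2.3584 V=2.3584[hold]  S*(2)=128.1734
k=1: j=0 S=140.1428 intr=16.4472 cont=19.2182 V=19.2182[hold]; j=1 S=167.5393 intr=0.0000 cont=6.4496 V=6.4496[hold]  S*(1)=-
k=0: j=0 S=153.2300 intr=3.3600 cont=12.5017 V=12.5017[hold]  S*(0)=-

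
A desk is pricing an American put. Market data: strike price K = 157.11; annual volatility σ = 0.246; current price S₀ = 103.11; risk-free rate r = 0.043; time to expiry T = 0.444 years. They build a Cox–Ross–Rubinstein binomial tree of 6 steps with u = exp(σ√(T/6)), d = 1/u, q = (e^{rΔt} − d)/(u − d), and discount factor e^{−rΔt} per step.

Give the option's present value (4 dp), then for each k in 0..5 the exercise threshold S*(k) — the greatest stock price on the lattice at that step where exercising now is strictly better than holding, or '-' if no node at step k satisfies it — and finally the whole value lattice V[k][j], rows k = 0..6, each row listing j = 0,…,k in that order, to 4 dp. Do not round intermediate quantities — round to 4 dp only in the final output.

params: Δt=0.07400 u=1.06921 d=0.93527 q=0.50707 e^(-rΔt)=0.99682
t_6 payoffs: 88.0980 78.2149 66.9165 54.0000 39.2338 22.3530 3.0547
t_5: node(5,0) S=73.7883 payoff=83.3217 vs cont=82.8226 → 83.3217 [stop]  node(5,1) S=84.3554 payoff=72.7546 vs cont=72.2555 → 72.7546 [stop]  node(5,2) S=96.4358 payoff=60.6742 vs cont=60.1751 → 60.6742 [stop]  node(5,3) S=110.2462 payoff=46.8638 vs cont=46.3647 → 46.8638 [stop]  node(5,4) S=126.0343 payoff=31.0757 vs cont=30.5766 → 31.0757 [stop]  node(5,5) S=144.0834 payoff=13.0266 vs cont=12.5274 → 13.0266 [stop]  ⇒ S*(5)=144.0834
t_4: node(4,0) S=78.8951 payoff=78.2149 vs cont=77.7157 → 78.2149 [stop]  node(4,1) S=90.1935 payoff=66.9165 vs cont=66.4173 → 66.9165 [stop]  node(4,2) S=103.1100 payoff=54.0000 vs cont=53.5009 → 54.0000 [stop]  node(4,3) S=117.8762 payoff=39.2338 vs cont=38.7347 → 39.2338 [stop]  node(4,4) S=134.7570 payoff=22.3530 vs cont=21.8538 → 22.3530 [stop]  ⇒ S*(4)=134.7570
t_3: node(3,0) S=84.3554 payoff=72.7546 vs cont=72.2555 → 72.7546 [stop]  node(3,1) S=96.4358 payoff=60.6742 vs cont=60.1751 → 60.6742 [stop]  node(3,2) S=110.2462 payoff=46.8638 vs cont=46.3647 → 46.8638 [stop]  node(3,3) S=126.0343 payoff=31.0757 vs cont=30.5766 → 31.0757 [stop]  ⇒ S*(3)=126.0343
t_2: node(2,0) S=90.1935 payoff=66.9165 vs cont=66.4173 → 66.9165 [stop]  node(2,1) S=103.1100 payoff=54.0000 vs cont=53.5009 → 54.0000 [stop]  node(2,2) S=117.8762 payoff=39.2338 vs cont=38.7347 → 39.2338 [stop]  ⇒ S*(2)=117.8762
t_1: node(1,0) S=96.4358 payoff=60.6742 vs cont=60.1751 → 60.6742 [stop]  node(1,1) S=110.2462 payoff=46.8638 vs cont=46.3647 → 46.8638 [stop]  ⇒ S*(1)=110.2462
t_0: node(0,0) S=103.1100 payoff=54.0000 vs cont=53.5009 → 54.0000 [stop]  ⇒ S*(0)=103.1100

price = 54.0000
boundary = 103.1100 110.2462 117.8762 126.0343 134.7570 144.0834
tree:
54.0000
60.6742 46.8638
66.9165 54.0000 39.2338
72.7546 60.6742 46.8638 31.0757
78.2149 66.9165 54.0000 39.2338 22.3530
83.3217 72.7546 60.6742 46.8638 31.0757 13.0266
88.0980 78.2149 66.9165 54.0000 39.2338 22.3530 3.0547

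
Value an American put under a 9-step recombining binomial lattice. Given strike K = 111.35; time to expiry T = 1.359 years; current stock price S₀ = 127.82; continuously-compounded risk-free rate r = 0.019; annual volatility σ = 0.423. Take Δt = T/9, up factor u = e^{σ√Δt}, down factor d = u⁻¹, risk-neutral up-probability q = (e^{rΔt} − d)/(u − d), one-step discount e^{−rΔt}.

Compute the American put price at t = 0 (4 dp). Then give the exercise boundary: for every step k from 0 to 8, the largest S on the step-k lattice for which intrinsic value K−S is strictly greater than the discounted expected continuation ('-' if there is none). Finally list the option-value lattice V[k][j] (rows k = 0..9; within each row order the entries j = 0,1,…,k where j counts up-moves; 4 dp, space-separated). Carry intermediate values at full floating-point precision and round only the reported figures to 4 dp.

price = 14.6282
boundary = - - - - - 56.1913 66.2300 78.0622 92.0083
tree:
14.6282
20.2998 8.2631
27.4245 12.3158 3.7014
35.9187 17.9255 6.0069 1.1001
45.4025 25.3456 9.5907 1.9651 0.1223
55.1587 34.5775 14.9942 3.4998 0.2305 0.0000
63.6759 45.1200 22.7913 6.2121 0.4343 0.0000 0.0000
70.9020 55.1587 33.2878 10.9850 0.8182 0.0000 0.0000 0.0000
77.0329 63.6759 45.1200 19.3417 1.5415 0.0000 0.0000 0.0000 0.0000
82.2345 70.9020 55.1587 33.2878 2.9042 0.0000 0.0000 0.0000 0.0000 0.0000

Δt=0.15100  u=1.17865  d=0.84843  q=0.46770  discount=0.99714
step 9 (expiry): payoffs max(K−S,0) = 82.2345 70.9020 55.1587 33.2878 2.9042 0.0000 0.0000 0.0000 0.0000 0.0000
step 8: (k=8,j=0): S=34.3171, (K−S)⁺=77.0329, hold=76.7139 ⇒ V=77.0329 exercise | (k=8,j=1): S=47.6741, (K−S)⁺=63.6759, hold=63.3569 ⇒ V=63.6759 exercise | (k=8,j=2): S=66.2300, (K−S)⁺=45.1200, hold=44.8010 ⇒ V=45.1200 exercise | (k=8,j=3): S=92.0083, (K−S)⁺=19.3417, hold=19.0227 ⇒ V=19.3417 exercise | (k=8,j=4): S=127.8200, (K−S)⁺=0.0000, hold=1.5415 ⇒ V=1.5415 continue | (k=8,j=5): S=177.5705, (K−S)⁺=0.0000, hold=0.0000 ⇒ V=0.0000 continue | (k=8,j=6): S=246.6851, (K−S)⁺=0.0000, hold=0.0000 ⇒ V=0.0000 continue | (k=8,j=7): S=342.7006, (K−S)⁺=0.0000, hold=0.0000 ⇒ V=0.0000 continue | (k=8,j=8): S=476.0877, (K−S)⁺=0.0000, hold=0.0000 ⇒ V=0.0000 continue  boundary S*=92.0083
step 7: (k=7,j=0): S=40.4480, (K−S)⁺=70.9020, hold=70.5830 ⇒ V=70.9020 exercise | (k=7,j=1): S=56.1913, (K−S)⁺=55.1587, hold=54.8397 ⇒ V=55.1587 exercise | (k=7,j=2): S=78.0622, (K−S)⁺=33.2878, hold=32.9688 ⇒ V=33.2878 exercise | (k=7,j=3): S=108.4458, (K−S)⁺=2.9042, hold=10.9850 ⇒ V=10.9850 continue | (k=7,j=4): S=150.6554, (K−S)⁺=0.0000, hold=0.8182 ⇒ V=0.8182 continue | (k=7,j=5): S=209.2940, (K−S)⁺=0.0000, hold=0.0000 ⇒ V=0.0000 continue | (k=7,j=6): S=290.7561, (K−S)⁺=0.0000, hold=0.0000 ⇒ V=0.0000 continue | (k=7,j=7): S=403.9252, (K−S)⁺=0.0000, hold=0.0000 ⇒ V=0.0000 continue  boundary S*=78.0622
step 6: (k=6,j=0): S=47.6741, (K−S)⁺=63.6759, hold=63.3569 ⇒ V=63.6759 exercise | (k=6,j=1): S=66.2300, (K−S)⁺=45.1200, hold=44.8010 ⇒ V=45.1200 exercise | (k=6,j=2): S=92.0083, (K−S)⁺=19.3417, hold=22.7913 ⇒ V=22.7913 continue | (k=6,j=3): S=127.8200, (K−S)⁺=0.0000, hold=6.2121 ⇒ V=6.2121 continue | (k=6,j=4): S=177.5705, (K−S)⁺=0.0000, hold=0.4343 ⇒ V=0.4343 continue | (k=6,j=5): S=246.6851, (K−S)⁺=0.0000, hold=0.0000 ⇒ V=0.0000 continue | (k=6,j=6): S=342.7006, (K−S)⁺=0.0000, hold=0.0000 ⇒ V=0.0000 continue  boundary S*=66.2300
step 5: (k=5,j=0): S=56.1913, (K−S)⁺=55.1587, hold=54.8397 ⇒ V=55.1587 exercise | (k=5,j=1): S=78.0622, (K−S)⁺=33.2878, hold=34.5775 ⇒ V=34.5775 continue | (k=5,j=2): S=108.4458, (K−S)⁺=2.9042, hold=14.9942 ⇒ V=14.9942 continue | (k=5,j=3): S=150.6554, (K−S)⁺=0.0000, hold=3.4998 ⇒ V=3.4998 continue | (k=5,j=4): S=209.2940, (K−S)⁺=0.0000, hold=0.2305 ⇒ V=0.2305 continue | (k=5,j=5): S=290.7561, (K−S)⁺=0.0000, hold=0.0000 ⇒ V=0.0000 continue  boundary S*=56.1913
step 4: (k=4,j=0): S=66.2300, (K−S)⁺=45.1200, hold=45.4025 ⇒ V=45.4025 continue | (k=4,j=1): S=92.0083, (K−S)⁺=19.3417, hold=25.3456 ⇒ V=25.3456 continue | (k=4,j=2): S=127.8200, (K−S)⁺=0.0000, hold=9.5907 ⇒ V=9.5907 continue | (k=4,j=3): S=177.5705, (K−S)⁺=0.0000, hold=1.9651 ⇒ V=1.9651 continue | (k=4,j=4): S=246.6851, (K−S)⁺=0.0000, hold=0.1223 ⇒ V=0.1223 continue  boundary S*=-
step 3: (k=3,j=0): S=78.0622, (K−S)⁺=33.2878, hold=35.9187 ⇒ V=35.9187 continue | (k=3,j=1): S=108.4458, (K−S)⁺=2.9042, hold=17.9255 ⇒ V=17.9255 continue | (k=3,j=2): S=150.6554, (K−S)⁺=0.0000, hold=6.0069 ⇒ V=6.0069 continue | (k=3,j=3): S=209.2940, (K−S)⁺=0.0000, hold=1.1001 ⇒ V=1.1001 continue  boundary S*=-
step 2: (k=2,j=0): S=92.0083, (K−S)⁺=19.3417, hold=27.4245 ⇒ V=27.4245 continue | (k=2,j=1): S=127.8200, (K−S)⁺=0.0000, hold=12.3158 ⇒ V=12.3158 continue | (k=2,j=2): S=177.5705, (K−S)⁺=0.0000, hold=3.7014 ⇒ V=3.7014 continue  boundary S*=-
step 1: (k=1,j=0): S=108.4458, (K−S)⁺=2.9042, hold=20.2998 ⇒ V=20.2998 continue | (k=1,j=1): S=150.6554, (K−S)⁺=0.0000, hold=8.2631 ⇒ V=8.2631 continue  boundary S*=-
step 0: (k=0,j=0): S=127.8200, (K−S)⁺=0.0000, hold=14.6282 ⇒ V=14.6282 continue  boundary S*=-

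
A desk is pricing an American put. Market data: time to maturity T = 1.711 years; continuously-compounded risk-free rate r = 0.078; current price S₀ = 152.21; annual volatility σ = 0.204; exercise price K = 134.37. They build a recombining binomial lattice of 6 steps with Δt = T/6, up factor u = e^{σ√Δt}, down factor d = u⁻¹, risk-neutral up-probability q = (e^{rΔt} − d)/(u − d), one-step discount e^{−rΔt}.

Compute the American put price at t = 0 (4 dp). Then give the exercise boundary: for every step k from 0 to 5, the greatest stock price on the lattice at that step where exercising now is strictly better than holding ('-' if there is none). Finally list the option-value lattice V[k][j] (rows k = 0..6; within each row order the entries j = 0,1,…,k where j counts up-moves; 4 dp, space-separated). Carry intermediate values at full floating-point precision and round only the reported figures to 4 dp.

price = 3.9974
boundary = - - - 109.7766 98.4461 109.7766
tree:
3.9974
7.5640 1.5263
13.8915 3.1983 0.3542
24.5934 6.5505 0.8538 0.0000
35.9239 12.9964 2.0581 0.0000 0.0000
46.0849 24.5934 4.9611 0.0000 0.0000 0.0000
55.1972 35.9239 11.9589 0.0000 0.0000 0.0000 0.0000

params: Δt=0.28517 u=1.11509 d=0.89679 q=0.57582 e^(-rΔt)=0.97800
t_6 payoffs: 55.1972 35.9239 11.9589 0.0000 0.0000 0.0000 0.0000
t_5: node(5,0) S=88.2851 payoff=46.0849 vs cont=43.1291 → 46.0849 [stop]  node(5,1) S=109.7766 payoff=24.5934 vs cont=21.6376 → 24.5934 [stop]  node(5,2) S=136.4998 payoff=0.0000 vs cont=4.9611 → 4.9611 [wait]  node(5,3) S=169.7283 payoff=0.0000 vs cont=0.0000 → 0.0000 [wait]  node(5,4) S=211.0458 payoff=0.0000 vs cont=0.0000 → 0.0000 [wait]  node(5,5) S=262.4213 payoff=0.0000 vs cont=0.0000 → 0.0000 [wait]  ⇒ S*(5)=109.7766
t_4: node(4,0) S=98.4461 payoff=35.9239 vs cont=32.9681 → 35.9239 [stop]  node(4,1) S=122.4111 payoff=11.9589 vs cont=12.9964 → 12.9964 [wait]  node(4,2) S=152.2100 payoff=0.0000 vs cont=2.0581 → 2.0581 [wait]  node(4,3) S=189.2629 payoff=0.0000 vs cont=0.0000 → 0.0000 [wait]  node(4,4) S=235.3358 payoff=0.0000 vs cont=0.0000 → 0.0000 [wait]  ⇒ S*(4)=98.4461
t_3: node(3,0) S=109.7766 payoff=24.5934 vs cont=22.2219 → 24.5934 [stop]  node(3,1) S=136.4998 payoff=0.0000 vs cont=6.5505 → 6.5505 [wait]  node(3,2) S=169.7283 payoff=0.0000 vs cont=0.8538 → 0.8538 [wait]  node(3,3) S=211.0458 payoff=0.0000 vs cont=0.0000 → 0.0000 [wait]  ⇒ S*(3)=109.7766
t_2: node(2,0) S=122.4111 payoff=11.9589 vs cont=13.8915 → 13.8915 [wait]  node(2,1) S=152.2100 payoff=0.0000 vs cont=3.1983 → 3.1983 [wait]  node(2,2) S=189.2629 payoff=0.0000 vs cont=0.3542 → 0.3542 [wait]  ⇒ S*(2)=-
t_1: node(1,0) S=136.4998 payoff=0.0000 vs cont=7.5640 → 7.5640 [wait]  node(1,1) S=169.7283 payoff=0.0000 vs cont=1.5263 → 1.5263 [wait]  ⇒ S*(1)=-
t_0: node(0,0) S=152.2100 payoff=0.0000 vs cont=3.9974 → 3.9974 [wait]  ⇒ S*(0)=-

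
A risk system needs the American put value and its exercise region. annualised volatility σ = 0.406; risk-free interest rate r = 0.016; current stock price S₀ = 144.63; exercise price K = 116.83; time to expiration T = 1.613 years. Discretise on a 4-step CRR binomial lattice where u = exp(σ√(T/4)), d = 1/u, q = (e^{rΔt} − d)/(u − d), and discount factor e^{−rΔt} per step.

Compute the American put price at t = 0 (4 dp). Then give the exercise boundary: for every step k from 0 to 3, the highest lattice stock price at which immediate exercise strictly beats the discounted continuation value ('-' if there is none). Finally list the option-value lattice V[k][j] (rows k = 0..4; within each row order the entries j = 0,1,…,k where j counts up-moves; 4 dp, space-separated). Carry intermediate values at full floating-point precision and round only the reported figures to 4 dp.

Δt=0.40325  u=1.29410  d=0.77274  q=0.44832  discount=0.99357
step 4 (expiry): payoffs max(K−S,0) = 65.2617 30.4684 0.0000 0.0000 0.0000
step 3: (k=3,j=0): S=66.7347, (K−S)⁺=50.0953, hold=49.3440 ⇒ V=50.0953 exercise | (k=3,j=1): S=111.7608, (K−S)⁺=5.0692, hold=16.7009 ⇒ V=16.7009 continue | (k=3,j=2): S=187.1662, (K−S)⁺=0.0000, hold=0.0000 ⇒ V=0.0000 continue | (k=3,j=3): S=313.4478, (K−S)⁺=0.0000, hold=0.0000 ⇒ V=0.0000 continue  boundary S*=66.7347
step 2: (k=2,j=0): S=86.3616, (K−S)⁺=30.4684, hold=34.8982 ⇒ V=34.8982 continue | (k=2,j=1): S=144.6300, (K−S)⁺=0.0000, hold=9.1544 ⇒ V=9.1544 continue | (k=2,j=2): S=242.2123, (K−S)⁺=0.0000, hold=0.0000 ⇒ V=0.0000 continue  boundary S*=-
step 1: (k=1,j=0): S=111.7608, (K−S)⁺=5.0692, hold=23.2066 ⇒ V=23.2066 continue | (k=1,j=1): S=187.1662, (K−S)⁺=0.0000, hold=5.0178 ⇒ V=5.0178 continue  boundary S*=-
step 0: (k=0,j=0): S=144.6300, (K−S)⁺=0.0000, hold=14.9555 ⇒ V=14.9555 continue  boundary S*=-

price = 14.9555
boundary = - - - 66.7347
tree:
14.9555
23.2066 5.0178
34.8982 9.1544 0.0000
50.0953 16.7009 0.0000 0.0000
65.2617 30.4684 0.0000 0.0000 0.0000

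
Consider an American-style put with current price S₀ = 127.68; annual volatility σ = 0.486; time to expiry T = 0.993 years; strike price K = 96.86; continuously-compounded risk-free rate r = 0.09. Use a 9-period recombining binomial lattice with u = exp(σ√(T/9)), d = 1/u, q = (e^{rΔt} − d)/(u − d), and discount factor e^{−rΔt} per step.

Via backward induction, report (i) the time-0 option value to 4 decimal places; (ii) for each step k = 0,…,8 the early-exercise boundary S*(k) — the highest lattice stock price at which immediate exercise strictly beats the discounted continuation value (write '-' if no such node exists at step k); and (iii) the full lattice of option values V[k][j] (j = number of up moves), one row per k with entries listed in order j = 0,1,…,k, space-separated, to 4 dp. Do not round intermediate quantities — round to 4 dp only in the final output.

Δt=0.11033  u=1.17519  d=0.85092  q=0.49050  discount=0.99012
step 9 (expiry): payoffs max(K−S,0) = 66.9964 55.6161 39.8990 18.1924 0.0000 0.0000 0.0000 0.0000 0.0000 0.0000
step 8: (k=8,j=0): S=35.0954, (K−S)⁺=61.7646, hold=60.8075 ⇒ V=61.7646 exercise | (k=8,j=1): S=48.4695, (K−S)⁺=48.3905, hold=47.4334 ⇒ V=48.3905 exercise | (k=8,j=2): S=66.9402, (K−S)⁺=29.9198, hold=28.9628 ⇒ V=29.9198 exercise | (k=8,j=3): S=92.4496, (K−S)⁺=4.4104, hold=9.1774 ⇒ V=9.1774 continue | (k=8,j=4): S=127.6800, (K−S)⁺=0.0000, hold=0.0000 ⇒ V=0.0000 continue | (k=8,j=5): S=176.3360, (K−S)⁺=0.0000, hold=0.0000 ⇒ V=0.0000 continue | (k=8,j=6): S=243.5337, (K−S)⁺=0.0000, hold=0.0000 ⇒ V=0.0000 continue | (k=8,j=7): S=336.3389, (K−S)⁺=0.0000, hold=0.0000 ⇒ V=0.0000 continue | (k=8,j=8): S=464.5100, (K−S)⁺=0.0000, hold=0.0000 ⇒ V=0.0000 continue  boundary S*=66.9402
step 7: (k=7,j=0): S=41.2439, (K−S)⁺=55.6161, hold=54.6590 ⇒ V=55.6161 exercise | (k=7,j=1): S=56.9610, (K−S)⁺=39.8990, hold=38.9419 ⇒ V=39.8990 exercise | (k=7,j=2): S=78.6676, (K−S)⁺=18.1924, hold=19.5505 ⇒ V=19.5505 continue | (k=7,j=3): S=108.6460, (K−S)⁺=0.0000, hold=4.6296 ⇒ V=4.6296 continue | (k=7,j=4): S=150.0486, (K−S)⁺=0.0000, hold=0.0000 ⇒ V=0.0000 continue | (k=7,j=5): S=207.2287, (K−S)⁺=0.0000, hold=0.0000 ⇒ V=0.0000 continue | (k=7,j=6): S=286.1989, (K−S)⁺=0.0000, hold=0.0000 ⇒ V=0.0000 continue | (k=7,j=7): S=395.2629, (K−S)⁺=0.0000, hold=0.0000 ⇒ V=0.0000 continue  boundary S*=56.9610
step 6: (k=6,j=0): S=48.4695, (K−S)⁺=48.3905, hold=47.4334 ⇒ V=48.3905 exercise | (k=6,j=1): S=66.9402, (K−S)⁺=29.9198, hold=29.6223 ⇒ V=29.9198 exercise | (k=6,j=2): S=92.4496, (K−S)⁺=4.4104, hold=12.1109 ⇒ V=12.1109 continue | (k=6,j=3): S=127.6800, (K−S)⁺=0.0000, hold=2.3355 ⇒ V=2.3355 continue | (k=6,j=4): S=176.3360, (K−S)⁺=0.0000, hold=0.0000 ⇒ V=0.0000 continue | (k=6,j=5): S=243.5337, (K−S)⁺=0.0000, hold=0.0000 ⇒ V=0.0000 continue | (k=6,j=6): S=336.3389, (K−S)⁺=0.0000, hold=0.0000 ⇒ V=0.0000 continue  boundary S*=66.9402
step 5: (k=5,j=0): S=56.9610, (K−S)⁺=39.8990, hold=38.9419 ⇒ V=39.8990 exercise | (k=5,j=1): S=78.6676, (K−S)⁺=18.1924, hold=20.9751 ⇒ V=20.9751 continue | (k=5,j=2): S=108.6460, (K−S)⁺=0.0000, hold=7.2437 ⇒ V=7.2437 continue | (k=5,j=3): S=150.0486, (K−S)⁺=0.0000, hold=1.1782 ⇒ V=1.1782 continue | (k=5,j=4): S=207.2287, (K−S)⁺=0.0000, hold=0.0000 ⇒ V=0.0000 continue | (k=5,j=5): S=286.1989, (K−S)⁺=0.0000, hold=0.0000 ⇒ V=0.0000 continue  boundary S*=56.9610
step 4: (k=4,j=0): S=66.9402, (K−S)⁺=29.9198, hold=30.3142 ⇒ V=30.3142 continue | (k=4,j=1): S=92.4496, (K−S)⁺=4.4104, hold=14.0991 ⇒ V=14.0991 continue | (k=4,j=2): S=127.6800, (K−S)⁺=0.0000, hold=4.2263 ⇒ V=4.2263 continue | (k=4,j=3): S=176.3360, (K−S)⁺=0.0000, hold=0.5943 ⇒ V=0.5943 continue | (k=4,j=4): S=243.5337, (K−S)⁺=0.0000, hold=0.0000 ⇒ V=0.0000 continue  boundary S*=-
step 3: (k=3,j=0): S=78.6676, (K−S)⁺=18.1924, hold=22.1397 ⇒ V=22.1397 continue | (k=3,j=1): S=108.6460, (K−S)⁺=0.0000, hold=9.1650 ⇒ V=9.1650 continue | (k=3,j=2): S=150.0486, (K−S)⁺=0.0000, hold=2.4207 ⇒ V=2.4207 continue | (k=3,j=3): S=207.2287, (K−S)⁺=0.0000, hold=0.2998 ⇒ V=0.2998 continue  boundary S*=-
step 2: (k=2,j=0): S=92.4496, (K−S)⁺=4.4104, hold=15.6197 ⇒ V=15.6197 continue | (k=2,j=1): S=127.6800, (K−S)⁺=0.0000, hold=5.7990 ⇒ V=5.7990 continue | (k=2,j=2): S=176.3360, (K−S)⁺=0.0000, hold=1.3667 ⇒ V=1.3667 continue  boundary S*=-
step 1: (k=1,j=0): S=108.6460, (K−S)⁺=0.0000, hold=10.6958 ⇒ V=10.6958 continue | (k=1,j=1): S=150.0486, (K−S)⁺=0.0000, hold=3.5891 ⇒ V=3.5891 continue  boundary S*=-
step 0: (k=0,j=0): S=127.6800, (K−S)⁺=0.0000, hold=7.1387 ⇒ V=7.1387 continue  boundary S*=-

price = 7.1387
boundary = - - - - - 56.9610 66.9402 56.9610 66.9402
tree:
7.1387
10.6958 3.5891
15.6197 5.7990 1.3667
22.1397 9.1650 2.4207 0.2998
30.3142 14.0991 4.2263 0.5943 0.0000
39.8990 20.9751 7.2437 1.1782 0.0000 0.0000
48.3905 29.9198 12.1109 2.3355 0.0000 0.0000 0.0000
55.6161 39.8990 19.5505 4.6296 0.0000 0.0000 0.0000 0.0000
61.7646 48.3905 29.9198 9.1774 0.0000 0.0000 0.0000 0.0000 0.0000
66.9964 55.6161 39.8990 18.1924 0.0000 0.0000 0.0000 0.0000 0.0000 0.0000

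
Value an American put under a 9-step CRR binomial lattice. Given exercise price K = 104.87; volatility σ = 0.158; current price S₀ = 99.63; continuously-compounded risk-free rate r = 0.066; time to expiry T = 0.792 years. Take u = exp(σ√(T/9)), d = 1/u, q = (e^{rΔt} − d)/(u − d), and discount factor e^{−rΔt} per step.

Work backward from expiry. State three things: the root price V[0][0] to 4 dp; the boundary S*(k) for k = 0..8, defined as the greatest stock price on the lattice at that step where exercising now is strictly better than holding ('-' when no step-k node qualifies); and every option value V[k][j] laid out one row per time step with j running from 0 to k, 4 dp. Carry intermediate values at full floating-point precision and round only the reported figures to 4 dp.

price = 6.5966
boundary = - - 90.7150 95.0680 90.7150 95.0680 90.7150 95.0680 99.6300
tree:
6.5966
9.8261 4.0284
14.1550 6.3939 2.1387
18.3088 9.8020 3.6777 0.9041
22.2723 14.1550 6.1253 1.7174 0.2493
26.0544 18.3088 9.8020 3.1867 0.5353 0.0183
29.6632 22.2723 14.1550 5.7246 1.1474 0.0410 0.0000
33.1069 26.0544 18.3088 9.8020 2.4546 0.0917 0.0000 0.0000
36.3928 29.6632 22.2723 14.1550 5.2400 0.2052 0.0000 0.0000 0.0000
39.5283 33.1069 26.0544 18.3088 9.8020 0.4591 0.0000 0.0000 0.0000 0.0000

Δt=0.08800, u=1.04799, d=0.95421, q=0.55040, disc=e^(-rΔt)=0.99421
k=9 terminal: V=max(K-S,0) → 39.5283 33.1069 26.0544 18.3088 9.8020 0.4591 0.0000 0.0000 0.0000 0.0000
k=8: j=0 S=68.4772 intr=36.3928 cont=35.7855 V=36.3928[EX]; j=1 S=75.2068 intr=29.6632 cont=29.0559 V=29.6632[EX]; j=2 S=82.5977 intr=22.2723 cont=21.6650 V=22.2723[EX]; j=3 S=90.7150 intr=14.1550 cont=13.5477 V=14.1550[EX]; j=4 S=99.6300 intr=5.2400 cont=4.6327 V=5.2400[EX]; j=5 S=109.4211 intr=0.0000 cont=0.2052 V=0.2052[hold]; j=6 S=120.1745 intr=0.0000 cont=0.0000 V=0.0000[hold]; j=7 S=131.9846 intr=0.0000 cont=0.0000 V=0.0000[hold]; j=8 S=144.9554 intr=0.0000 cont=0.0000 V=0.0000[hold]  S*(8)=99.6300
k=7: j=0 S=71.7631 intr=33.1069 cont=32.4996 V=33.1069[EX]; j=1 S=78.8156 intr=26.0544 cont=25.4470 V=26.0544[EX]; j=2 S=86.5612 intr=18.3088 cont=17.7014 V=18.3088[EX]; j=3 S=95.0680 intr=9.8020 cont=9.1946 V=9.8020[EX]; j=4 S=104.4109 intr=0.4591 cont=2.4546 V=2.4546[hold]; j=5 S=114.6718 intr=0.0000 cont=0.0917 V=0.0917[hold]; j=6 S=125.9412 intr=0.0000 cont=0.0000 V=0.0000[hold]; j=7 S=138.3181 intr=0.0000 cont=0.0000 V=0.0000[hold]  S*(7)=95.0680
k=6: j=0 S=75.2068 intr=29.6632 cont=29.0559 V=29.6632[EX]; j=1 S=82.5977 intr=22.2723 cont=21.6650 V=22.2723[EX]; j=2 S=90.7150 intr=14.1550 cont=13.5477 V=14.1550[EX]; j=3 S=99.6300 intr=5.2400 cont=5.7246 V=5.7246[hold]; j=4 S=109.4211 intr=0.0000 cont=1.1474 V=1.1474[hold]; j=5 S=120.1745 intr=0.0000 cont=0.0410 V=0.0410[hold]; j=6 S=131.9846 intr=0.0000 cont=0.0000 V=0.0000[hold]  S*(6)=90.7150
k=5: j=0 S=78.8156 intr=26.0544 cont=25.4470 V=26.0544[EX]; j=1 S=86.5612 intr=18.3088 cont=17.7014 V=18.3088[EX]; j=2 S=95.0680 intr=9.8020 cont=9.4598 V=9.8020[EX]; j=3 S=104.4109 intr=0.4591 cont=3.1867 V=3.1867[hold]; j=4 S=114.6718 intr=0.0000 cont=0.5353 V=0.5353[hold]; j=5 S=125.9412 intr=0.0000 cont=0.0183 V=0.0183[hold]  S*(5)=95.0680
k=4: j=0 S=82.5977 intr=22.2723 cont=21.6650 V=22.2723[EX]; j=1 S=90.7150 intr=14.1550 cont=13.5477 V=14.1550[EX]; j=2 S=99.6300 intr=5.2400 cont=6.1253 V=6.1253[hold]; j=3 S=109.4211 intr=0.0000 cont=1.7174 V=1.7174[hold]; j=4 S=120.1745 intr=0.0000 cont=0.2493 V=0.2493[hold]  S*(4)=90.7150
k=3: j=0 S=86.5612 intr=18.3088 cont=17.7014 V=18.3088[EX]; j=1 S=95.0680 intr=9.8020 cont=9.6791 V=9.8020[EX]; j=2 S=104.4109 intr=0.4591 cont=3.6777 V=3.6777[hold]; j=3 S=114.6718 intr=0.0000 cont=0.9041 V=0.9041[hold]  S*(3)=95.0680
k=2: j=0 S=90.7150 intr=14.1550 cont=13.5477 V=14.1550[EX]; j=1 S=99.6300 intr=5.2400 cont=6.3939 V=6.3939[hold]; j=2 S=109.4211 intr=0.0000 cont=2.1387 V=2.1387[hold]  S*(2)=90.7150
k=1: j=0 S=95.0680 intr=9.8020 cont=9.8261 V=9.8261[hold]; j=1 S=104.4109 intr=0.4591 cont=4.0284 V=4.0284[hold]  S*(1)=-
k=0: j=0 S=99.6300 intr=5.2400 cont=6.5966 V=6.5966[hold]  S*(0)=-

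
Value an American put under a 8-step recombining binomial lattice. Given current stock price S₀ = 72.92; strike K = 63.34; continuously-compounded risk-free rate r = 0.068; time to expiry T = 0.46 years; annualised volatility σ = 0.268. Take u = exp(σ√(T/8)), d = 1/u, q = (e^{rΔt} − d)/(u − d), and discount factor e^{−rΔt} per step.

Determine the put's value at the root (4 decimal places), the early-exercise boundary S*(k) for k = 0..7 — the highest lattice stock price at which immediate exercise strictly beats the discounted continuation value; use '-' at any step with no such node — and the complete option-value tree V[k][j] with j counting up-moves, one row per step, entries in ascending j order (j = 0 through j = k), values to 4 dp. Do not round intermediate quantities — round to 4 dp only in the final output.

price = 1.0989
boundary = - - - - - 52.8809 56.3908 52.8809
tree:
1.0989
1.8354 0.4120
2.9919 0.7576 0.0890
4.7328 1.3712 0.1840 0.0000
7.2083 2.4319 0.3804 0.0000 0.0000
10.4591 4.1945 0.7865 0.0000 0.0000 0.0000
13.7506 6.9492 1.6259 0.0000 0.0000 0.0000 0.0000
16.8371 10.4591 3.3614 0.0000 0.0000 0.0000 0.0000 0.0000
19.7316 13.7506 6.9492 0.0000 0.0000 0.0000 0.0000 0.0000 0.0000

params: Δt=0.05750 u=1.06637 d=0.93776 q=0.51440 e^(-rΔt)=0.99610
t_8 payoffs: 19.7316 13.7506 6.9492 0.0000 0.0000 0.0000 0.0000 0.0000 0.0000
t_7: node(7,0) S=46.5029 payoff=16.8371 vs cont=16.5900 → 16.8371 [stop]  node(7,1) S=52.8809 payoff=10.4591 vs cont=10.2119 → 10.4591 [stop]  node(7,2) S=60.1337 payoff=3.2063 vs cont=3.3614 → 3.3614 [wait]  node(7,3) S=68.3813 payoff=0.0000 vs cont=0.0000 → 0.0000 [wait]  node(7,4) S=77.7600 payoff=0.0000 vs cont=0.0000 → 0.0000 [wait]  node(7,5) S=88.4251 payoff=0.0000 vs cont=0.0000 → 0.0000 [wait]  node(7,6) S=100.5529 payoff=0.0000 vs cont=0.0000 → 0.0000 [wait]  node(7,7) S=114.3441 payoff=0.0000 vs cont=0.0000 → 0.0000 [wait]  ⇒ S*(7)=52.8809
t_6: node(6,0) S=49.5894 payoff=13.7506 vs cont=13.5034 → 13.7506 [stop]  node(6,1) S=56.3908 payoff=6.9492 vs cont=6.7815 → 6.9492 [stop]  node(6,2) S=64.1250 payoff=0.0000 vs cont=1.6259 → 1.6259 [wait]  node(6,3) S=72.9200 payoff=0.0000 vs cont=0.0000 → 0.0000 [wait]  node(6,4) S=82.9212 payoff=0.0000 vs cont=0.0000 → 0.0000 [wait]  node(6,5) S=94.2942 payoff=0.0000 vs cont=0.0000 → 0.0000 [wait]  node(6,6) S=107.2270 payoff=0.0000 vs cont=0.0000 → 0.0000 [wait]  ⇒ S*(6)=56.3908
t_5: node(5,0) S=52.8809 payoff=10.4591 vs cont=10.2119 → 10.4591 [stop]  node(5,1) S=60.1337 payoff=3.2063 vs cont=4.1945 → 4.1945 [wait]  node(5,2) S=68.3813 payoff=0.0000 vs cont=0.7865 → 0.7865 [wait]  node(5,3) S=77.7600 payoff=0.0000 vs cont=0.0000 → 0.0000 [wait]  node(5,4) S=88.4251 payoff=0.0000 vs cont=0.0000 → 0.0000 [wait]  node(5,5) S=100.5529 payoff=0.0000 vs cont=0.0000 → 0.0000 [wait]  ⇒ S*(5)=52.8809
t_4: node(4,0) S=56.3908 payoff=6.9492 vs cont=7.2083 → 7.2083 [wait]  node(4,1) S=64.1250 payoff=0.0000 vs cont=2.4319 → 2.4319 [wait]  node(4,2) S=72.9200 payoff=0.0000 vs cont=0.3804 → 0.3804 [wait]  node(4,3) S=82.9212 payoff=0.0000 vs cont=0.0000 → 0.0000 [wait]  node(4,4) S=94.2942 payoff=0.0000 vs cont=0.0000 → 0.0000 [wait]  ⇒ S*(4)=-
t_3: node(3,0) S=60.1337 payoff=3.2063 vs cont=4.7328 → 4.7328 [wait]  node(3,1) S=68.3813 payoff=0.0000 vs cont=1.3712 → 1.3712 [wait]  node(3,2) S=77.7600 payoff=0.0000 vs cont=0.1840 → 0.1840 [wait]  node(3,3) S=88.4251 payoff=0.0000 vs cont=0.0000 → 0.0000 [wait]  ⇒ S*(3)=-
t_2: node(2,0) S=64.1250 payoff=0.0000 vs cont=2.9919 → 2.9919 [wait]  node(2,1) S=72.9200 payoff=0.0000 vs cont=0.7576 → 0.7576 [wait]  node(2,2) S=82.9212 payoff=0.0000 vs cont=0.0890 → 0.0890 [wait]  ⇒ S*(2)=-
t_1: node(1,0) S=68.3813 payoff=0.0000 vs cont=1.8354 → 1.8354 [wait]  node(1,1) S=77.7600 payoff=0.0000 vs cont=0.4120 → 0.4120 [wait]  ⇒ S*(1)=-
t_0: node(0,0) S=72.9200 payoff=0.0000 vs cont=1.0989 → 1.0989 [wait]  ⇒ S*(0)=-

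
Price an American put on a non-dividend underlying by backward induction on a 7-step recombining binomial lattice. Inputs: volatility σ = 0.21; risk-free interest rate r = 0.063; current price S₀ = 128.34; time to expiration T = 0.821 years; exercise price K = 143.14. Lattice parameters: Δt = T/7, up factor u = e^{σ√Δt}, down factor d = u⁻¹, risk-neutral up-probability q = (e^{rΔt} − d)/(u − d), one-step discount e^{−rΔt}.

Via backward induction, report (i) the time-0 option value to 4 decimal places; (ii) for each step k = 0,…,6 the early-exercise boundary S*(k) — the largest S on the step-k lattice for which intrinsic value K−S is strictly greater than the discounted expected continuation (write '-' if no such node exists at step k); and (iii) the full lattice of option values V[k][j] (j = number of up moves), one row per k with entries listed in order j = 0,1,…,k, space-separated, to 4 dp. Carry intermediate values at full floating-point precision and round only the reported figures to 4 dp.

price = 16.4470
boundary = - 119.4340 111.1461 119.4340 111.1461 119.4340 128.3400
tree:
16.4470
23.7060 10.3294
31.9939 15.9477 5.5612
39.7067 23.7060 9.3867 2.2940
46.8843 31.9939 15.2849 4.3606 0.5192
53.5638 39.7067 23.7060 8.1352 1.1212 0.0000
59.7798 46.8843 31.9939 14.8000 2.4216 0.0000 0.0000
65.5645 53.5638 39.7067 23.7060 5.2299 0.0000 0.0000 0.0000

Δt=0.11729  u=1.07457  d=0.93061  q=0.53354  discount=0.99264
step 7 (expiry): payoffs max(K−S,0) = 65.5645 53.5638 39.7067 23.7060 5.2299 0.0000 0.0000 0.0000
step 6: (k=6,j=0): S=83.3602, (K−S)⁺=59.7798, hold=58.7261 ⇒ V=59.7798 exercise | (k=6,j=1): S=96.2557, (K−S)⁺=46.8843, hold=45.8305 ⇒ V=46.8843 exercise | (k=6,j=2): S=111.1461, (K−S)⁺=31.9939, hold=30.9401 ⇒ V=31.9939 exercise | (k=6,j=3): S=128.3400, (K−S)⁺=14.8000, hold=13.7462 ⇒ V=14.8000 exercise | (k=6,j=4): S=148.1937, (K−S)⁺=0.0000, hold=2.4216 ⇒ V=2.4216 continue | (k=6,j=5): S=171.1188, (K−S)⁺=0.0000, hold=0.0000 ⇒ V=0.0000 continue | (k=6,j=6): S=197.5902, (K−S)⁺=0.0000, hold=0.0000 ⇒ V=0.0000 continue  boundary S*=128.3400
step 5: (k=5,j=0): S=89.5762, (K−S)⁺=53.5638, hold=52.5101 ⇒ V=53.5638 exercise | (k=5,j=1): S=103.4333, (K−S)⁺=39.7067, hold=38.6529 ⇒ V=39.7067 exercise | (k=5,j=2): S=119.4340, (K−S)⁺=23.7060, hold=22.6522 ⇒ V=23.7060 exercise | (k=5,j=3): S=137.9101, (K−S)⁺=5.2299, hold=8.1352 ⇒ V=8.1352 continue | (k=5,j=4): S=159.2442, (K−S)⁺=0.0000, hold=1.1212 ⇒ V=1.1212 continue | (k=5,j=5): S=183.8787, (K−S)⁺=0.0000, hold=0.0000 ⇒ V=0.0000 continue  boundary S*=119.4340
step 4: (k=4,j=0): S=96.2557, (K−S)⁺=46.8843, hold=45.8305 ⇒ V=46.8843 exercise | (k=4,j=1): S=111.1461, (K−S)⁺=31.9939, hold=30.9401 ⇒ V=31.9939 exercise | (k=4,j=2): S=128.3400, (K−S)⁺=14.8000, hold=15.2849 ⇒ V=15.2849 continue | (k=4,j=3): S=148.1937, (K−S)⁺=0.0000, hold=4.3606 ⇒ V=4.3606 continue | (k=4,j=4): S=171.1188, (K−S)⁺=0.0000, hold=0.5192 ⇒ V=0.5192 continue  boundary S*=111.1461
step 3: (k=3,j=0): S=103.4333, (K−S)⁺=39.7067, hold=38.6529 ⇒ V=39.7067 exercise | (k=3,j=1): S=119.4340, (K−S)⁺=23.7060, hold=22.9090 ⇒ V=23.7060 exercise | (k=3,j=2): S=137.9101, (K−S)⁺=5.2299, hold=9.3867 ⇒ V=9.3867 continue | (k=3,j=3): S=159.2442, (K−S)⁺=0.0000, hold=2.2940 ⇒ V=2.2940 continue  boundary S*=119.4340
step 2: (k=2,j=0): S=111.1461, (K−S)⁺=31.9939, hold=30.9401 ⇒ V=31.9939 exercise | (k=2,j=1): S=128.3400, (K−S)⁺=14.8000, hold=15.9477 ⇒ V=15.9477 continue | (k=2,j=2): S=148.1937, (K−S)⁺=0.0000, hold=5.5612 ⇒ V=5.5612 continue  boundary S*=111.1461
step 1: (k=1,j=0): S=119.4340, (K−S)⁺=23.7060, hold=23.2600 ⇒ V=23.7060 exercise | (k=1,j=1): S=137.9101, (K−S)⁺=5.2299, hold=10.3294 ⇒ V=10.3294 continue  boundary S*=119.4340
step 0: (k=0,j=0): S=128.3400, (K−S)⁺=14.8000, hold=16.4470 ⇒ V=16.4470 continue  boundary S*=-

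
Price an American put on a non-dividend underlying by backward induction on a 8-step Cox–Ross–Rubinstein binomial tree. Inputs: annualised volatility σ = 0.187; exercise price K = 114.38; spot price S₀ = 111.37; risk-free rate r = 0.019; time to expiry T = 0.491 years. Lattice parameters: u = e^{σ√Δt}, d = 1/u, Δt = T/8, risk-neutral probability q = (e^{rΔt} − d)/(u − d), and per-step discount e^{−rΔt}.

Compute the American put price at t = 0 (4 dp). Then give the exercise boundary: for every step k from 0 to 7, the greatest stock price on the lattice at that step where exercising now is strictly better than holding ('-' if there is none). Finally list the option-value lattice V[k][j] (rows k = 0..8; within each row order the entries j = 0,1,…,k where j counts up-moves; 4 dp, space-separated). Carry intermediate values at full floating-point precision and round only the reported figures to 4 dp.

price = 7.1479
boundary = - - - 96.9190 92.5315 96.9190 101.5147 106.3282
tree:
7.1479
9.9473 4.3765
13.4135 6.5181 2.2536
17.4610 9.4136 3.6494 0.8687
21.8485 13.1045 5.7595 1.5564 0.1857
26.0375 17.4610 8.7961 2.7485 0.3727 0.0000
30.0368 21.8485 12.8653 4.7638 0.7477 0.0000 0.0000
33.8551 26.0375 17.4610 8.0518 1.5002 0.0000 0.0000 0.0000
37.5005 30.0368 21.8485 12.8653 3.0100 0.0000 0.0000 0.0000 0.0000

params: Δt=0.06137 u=1.04742 d=0.95473 q=0.50101 e^(-rΔt)=0.99883
t_8 payoffs: 37.5005 30.0368 21.8485 12.8653 3.0100 0.0000 0.0000 0.0000 0.0000
t_7: node(7,0) S=80.5249 payoff=33.8551 vs cont=33.7218 → 33.8551 [stop]  node(7,1) S=88.3425 payoff=26.0375 vs cont=25.9042 → 26.0375 [stop]  node(7,2) S=96.9190 payoff=17.4610 vs cont=17.3277 → 17.4610 [stop]  node(7,3) S=106.3282 payoff=8.0518 vs cont=7.9185 → 8.0518 [stop]  node(7,4) S=116.6509 payoff=0.0000 vs cont=1.5002 → 1.5002 [wait]  node(7,5) S=127.9756 payoff=0.0000 vs cont=0.0000 → 0.0000 [wait]  node(7,6) S=140.3999 payoff=0.0000 vs cont=0.0000 → 0.0000 [wait]  node(7,7) S=154.0303 payoff=0.0000 vs cont=0.0000 → 0.0000 [wait]  ⇒ S*(7)=106.3282
t_6: node(6,0) S=84.3432 payoff=30.0368 vs cont=29.9035 → 30.0368 [stop]  node(6,1) S=92.5315 payoff=21.8485 vs cont=21.7152 → 21.8485 [stop]  node(6,2) S=101.5147 payoff=12.8653 vs cont=12.7320 → 12.8653 [stop]  node(6,3) S=111.3700 payoff=3.0100 vs cont=4.7638 → 4.7638 [wait]  node(6,4) S=122.1821 payoff=0.0000 vs cont=0.7477 → 0.7477 [wait]  node(6,5) S=134.0439 payoff=0.0000 vs cont=0.0000 → 0.0000 [wait]  node(6,6) S=147.0573 payoff=0.0000 vs cont=0.0000 → 0.0000 [wait]  ⇒ S*(6)=101.5147
t_5: node(5,0) S=88.3425 payoff=26.0375 vs cont=25.9042 → 26.0375 [stop]  node(5,1) S=96.9190 payoff=17.4610 vs cont=17.3277 → 17.4610 [stop]  node(5,2) S=106.3282 payoff=8.0518 vs cont=8.7961 → 8.7961 [wait]  node(5,3) S=116.6509 payoff=0.0000 vs cont=2.7485 → 2.7485 [wait]  node(5,4) S=127.9756 payoff=0.0000 vs cont=0.3727 → 0.3727 [wait]  node(5,5) S=140.3999 payoff=0.0000 vs cont=0.0000 → 0.0000 [wait]  ⇒ S*(5)=96.9190
t_4: node(4,0) S=92.5315 payoff=21.8485 vs cont=21.7152 → 21.8485 [stop]  node(4,1) S=101.5147 payoff=12.8653 vs cont=13.1045 → 13.1045 [wait]  node(4,2) S=111.3700 payoff=3.0100 vs cont=5.7595 → 5.7595 [wait]  node(4,3) S=122.1821 payoff=0.0000 vs cont=1.5564 → 1.5564 [wait]  node(4,4) S=134.0439 payoff=0.0000 vs cont=0.1857 → 0.1857 [wait]  ⇒ S*(4)=92.5315
t_3: node(3,0) S=96.9190 payoff=17.4610 vs cont=17.4474 → 17.4610 [stop]  node(3,1) S=106.3282 payoff=8.0518 vs cont=9.4136 → 9.4136 [wait]  node(3,2) S=116.6509 payoff=0.0000 vs cont=3.6494 → 3.6494 [wait]  node(3,3) S=127.9756 payoff=0.0000 vs cont=0.8687 → 0.8687 [wait]  ⇒ S*(3)=96.9190
t_2: node(2,0) S=101.5147 payoff=12.8653 vs cont=13.4135 → 13.4135 [wait]  node(2,1) S=111.3700 payoff=3.0100 vs cont=6.5181 → 6.5181 [wait]  node(2,2) S=122.1821 payoff=0.0000 vs cont=2.2536 → 2.2536 [wait]  ⇒ S*(2)=-
t_1: node(1,0) S=106.3282 payoff=8.0518 vs cont=9.9473 → 9.9473 [wait]  node(1,1) S=116.6509 payoff=0.0000 vs cont=4.3765 → 4.3765 [wait]  ⇒ S*(1)=-
t_0: node(0,0) S=111.3700 payoff=3.0100 vs cont=7.1479 → 7.1479 [wait]  ⇒ S*(0)=-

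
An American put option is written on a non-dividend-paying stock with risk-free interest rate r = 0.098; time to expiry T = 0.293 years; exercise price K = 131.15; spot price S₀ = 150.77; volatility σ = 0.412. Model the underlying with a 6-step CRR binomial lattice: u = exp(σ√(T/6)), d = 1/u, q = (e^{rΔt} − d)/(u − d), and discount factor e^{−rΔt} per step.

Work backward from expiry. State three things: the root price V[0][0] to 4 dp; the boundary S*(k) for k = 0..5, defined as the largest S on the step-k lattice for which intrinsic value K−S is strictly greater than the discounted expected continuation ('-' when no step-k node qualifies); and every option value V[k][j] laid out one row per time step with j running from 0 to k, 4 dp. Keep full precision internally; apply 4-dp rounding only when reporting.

price = 4.3539
boundary = - - - - 104.7500 114.7345
tree:
4.3539
7.1562 1.6326
11.4684 2.9733 0.3265
17.7879 5.3476 0.6608 0.0000
26.4000 9.4670 1.3375 0.0000 0.0000
35.5157 16.4155 2.7071 0.0000 0.0000 0.0000
43.8381 26.4000 5.4792 0.0000 0.0000 0.0000 0.0000

params: Δt=0.04883 u=1.09532 d=0.91298 q=0.50356 e^(-rΔt)=0.99523
t_6 payoffs: 43.8381 26.4000 5.4792 0.0000 0.0000 0.0000 0.0000
t_5: node(5,0) S=95.6343 payoff=35.5157 vs cont=34.8896 → 35.5157 [stop]  node(5,1) S=114.7345 payoff=16.4155 vs cont=15.7893 → 16.4155 [stop]  node(5,2) S=137.6495 payoff=0.0000 vs cont=2.7071 → 2.7071 [wait]  node(5,3) S=165.1411 payoff=0.0000 vs cont=0.0000 → 0.0000 [wait]  node(5,4) S=198.1234 payoff=0.0000 vs cont=0.0000 → 0.0000 [wait]  node(5,5) S=237.6930 payoff=0.0000 vs cont=0.0000 → 0.0000 [wait]  ⇒ S*(5)=114.7345
t_4: node(4,0) S=104.7500 payoff=26.4000 vs cont=25.7739 → 26.4000 [stop]  node(4,1) S=125.6708 payoff=5.4792 vs cont=9.4670 → 9.4670 [wait]  node(4,2) S=150.7700 payoff=0.0000 vs cont=1.3375 → 1.3375 [wait]  node(4,3) S=180.8821 payoff=0.0000 vs cont=0.0000 → 0.0000 [wait]  node(4,4) S=217.0082 payoff=0.0000 vs cont=0.0000 → 0.0000 [wait]  ⇒ S*(4)=104.7500
t_3: node(3,0) S=114.7345 payoff=16.4155 vs cont=17.7879 → 17.7879 [wait]  node(3,1) S=137.6495 payoff=0.0000 vs cont=5.3476 → 5.3476 [wait]  node(3,2) S=165.1411 payoff=0.0000 vs cont=0.6608 → 0.6608 [wait]  node(3,3) S=198.1234 payoff=0.0000 vs cont=0.0000 → 0.0000 [wait]  ⇒ S*(3)=-
t_2: node(2,0) S=125.6708 payoff=5.4792 vs cont=11.4684 → 11.4684 [wait]  node(2,1) S=150.7700 payoff=0.0000 vs cont=2.9733 → 2.9733 [wait]  node(2,2) S=180.8821 payoff=0.0000 vs cont=0.3265 → 0.3265 [wait]  ⇒ S*(2)=-
t_1: node(1,0) S=137.6495 payoff=0.0000 vs cont=7.1562 → 7.1562 [wait]  node(1,1) S=165.1411 payoff=0.0000 vs cont=1.6326 → 1.6326 [wait]  ⇒ S*(1)=-
t_0: node(0,0) S=150.7700 payoff=0.0000 vs cont=4.3539 → 4.3539 [wait]  ⇒ S*(0)=-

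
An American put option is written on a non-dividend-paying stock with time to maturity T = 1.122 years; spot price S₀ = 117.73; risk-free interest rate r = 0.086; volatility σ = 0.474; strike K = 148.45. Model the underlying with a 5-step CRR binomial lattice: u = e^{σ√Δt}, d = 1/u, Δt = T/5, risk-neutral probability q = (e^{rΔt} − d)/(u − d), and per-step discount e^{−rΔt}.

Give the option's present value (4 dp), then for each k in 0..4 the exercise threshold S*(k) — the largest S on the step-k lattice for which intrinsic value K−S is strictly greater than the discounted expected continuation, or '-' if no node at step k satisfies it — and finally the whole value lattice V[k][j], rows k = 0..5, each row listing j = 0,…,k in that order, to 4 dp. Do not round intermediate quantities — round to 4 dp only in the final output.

price = 37.5832
boundary = - 94.0528 75.1374 94.0528 117.7300
tree:
37.5832
54.3972 21.3840
73.3126 34.8742 8.0363
88.4239 54.3972 15.7144 0.2739
100.4960 73.3126 30.7200 0.5444 0.0000
110.1403 88.4239 54.3972 1.0822 0.0000 0.0000

params: Δt=0.22440 u=1.25174 d=0.79889 q=0.48713 e^(-rΔt)=0.98089
t_5 payoffs: 110.1403 88.4239 54.3972 1.0822 0.0000 0.0000
t_4: node(4,0) S=47.9540 payoff=100.4960 vs cont=97.6586 → 100.4960 [stop]  node(4,1) S=75.1374 payoff=73.3126 vs cont=70.4753 → 73.3126 [stop]  node(4,2) S=117.7300 payoff=30.7200 vs cont=27.8826 → 30.7200 [stop]  node(4,3) S=184.4669 payoff=0.0000 vs cont=0.5444 → 0.5444 [wait]  node(4,4) S=289.0344 payoff=0.0000 vs cont=0.0000 → 0.0000 [wait]  ⇒ S*(4)=117.7300
t_3: node(3,0) S=60.0261 payoff=88.4239 vs cont=85.5865 → 88.4239 [stop]  node(3,1) S=94.0528 payoff=54.3972 vs cont=51.5599 → 54.3972 [stop]  node(3,2) S=147.3678 payoff=1.0822 vs cont=15.7144 → 15.7144 [wait]  node(3,3) S=230.9053 payoff=0.0000 vs cont=0.2739 → 0.2739 [wait]  ⇒ S*(3)=94.0528
t_2: node(2,0) S=75.1374 payoff=73.3126 vs cont=70.4753 → 73.3126 [stop]  node(2,1) S=117.7300 payoff=30.7200 vs cont=34.8742 → 34.8742 [wait]  node(2,2) S=184.4669 payoff=0.0000 vs cont=8.0363 → 8.0363 [wait]  ⇒ S*(2)=75.1374
t_1: node(1,0) S=94.0528 payoff=54.3972 vs cont=53.5448 → 54.3972 [stop]  node(1,1) S=147.3678 payoff=1.0822 vs cont=21.3840 → 21.3840 [wait]  ⇒ S*(1)=94.0528
t_0: node(0,0) S=117.7300 payoff=30.7200 vs cont=37.5832 → 37.5832 [wait]  ⇒ S*(0)=-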